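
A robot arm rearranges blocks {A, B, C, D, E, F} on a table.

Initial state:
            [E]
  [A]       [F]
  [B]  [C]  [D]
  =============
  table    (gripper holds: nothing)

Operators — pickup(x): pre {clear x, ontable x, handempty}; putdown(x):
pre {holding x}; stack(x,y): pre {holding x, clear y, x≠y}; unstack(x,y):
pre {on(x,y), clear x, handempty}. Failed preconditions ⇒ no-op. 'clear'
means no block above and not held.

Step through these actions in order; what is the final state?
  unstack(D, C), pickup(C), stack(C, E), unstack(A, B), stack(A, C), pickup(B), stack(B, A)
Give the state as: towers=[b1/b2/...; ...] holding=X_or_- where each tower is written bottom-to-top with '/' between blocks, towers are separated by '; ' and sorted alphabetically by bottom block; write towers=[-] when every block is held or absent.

towers=[D/F/E/C/A/B] holding=-

step 1 (unstack(D, C)) [no-op]: towers=[B/A; C; D/F/E] holding=-
step 2 (pickup(C)): towers=[B/A; D/F/E] holding=C
step 3 (stack(C, E)): towers=[B/A; D/F/E/C] holding=-
step 4 (unstack(A, B)): towers=[B; D/F/E/C] holding=A
step 5 (stack(A, C)): towers=[B; D/F/E/C/A] holding=-
step 6 (pickup(B)): towers=[D/F/E/C/A] holding=B
step 7 (stack(B, A)): towers=[D/F/E/C/A/B] holding=-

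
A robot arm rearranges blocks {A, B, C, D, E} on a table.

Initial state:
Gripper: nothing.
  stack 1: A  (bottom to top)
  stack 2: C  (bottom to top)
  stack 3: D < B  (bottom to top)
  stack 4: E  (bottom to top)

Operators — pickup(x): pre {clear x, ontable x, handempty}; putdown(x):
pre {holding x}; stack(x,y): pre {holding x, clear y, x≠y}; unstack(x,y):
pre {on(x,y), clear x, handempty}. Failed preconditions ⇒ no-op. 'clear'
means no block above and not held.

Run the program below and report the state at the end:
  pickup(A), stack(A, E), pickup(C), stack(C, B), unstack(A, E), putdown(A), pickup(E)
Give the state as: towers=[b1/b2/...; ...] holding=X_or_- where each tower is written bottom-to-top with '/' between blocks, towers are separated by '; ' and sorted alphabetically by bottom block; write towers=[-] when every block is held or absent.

step 1 (pickup(A)): towers=[C; D/B; E] holding=A
step 2 (stack(A, E)): towers=[C; D/B; E/A] holding=-
step 3 (pickup(C)): towers=[D/B; E/A] holding=C
step 4 (stack(C, B)): towers=[D/B/C; E/A] holding=-
step 5 (unstack(A, E)): towers=[D/B/C; E] holding=A
step 6 (putdown(A)): towers=[A; D/B/C; E] holding=-
step 7 (pickup(E)): towers=[A; D/B/C] holding=E

towers=[A; D/B/C] holding=E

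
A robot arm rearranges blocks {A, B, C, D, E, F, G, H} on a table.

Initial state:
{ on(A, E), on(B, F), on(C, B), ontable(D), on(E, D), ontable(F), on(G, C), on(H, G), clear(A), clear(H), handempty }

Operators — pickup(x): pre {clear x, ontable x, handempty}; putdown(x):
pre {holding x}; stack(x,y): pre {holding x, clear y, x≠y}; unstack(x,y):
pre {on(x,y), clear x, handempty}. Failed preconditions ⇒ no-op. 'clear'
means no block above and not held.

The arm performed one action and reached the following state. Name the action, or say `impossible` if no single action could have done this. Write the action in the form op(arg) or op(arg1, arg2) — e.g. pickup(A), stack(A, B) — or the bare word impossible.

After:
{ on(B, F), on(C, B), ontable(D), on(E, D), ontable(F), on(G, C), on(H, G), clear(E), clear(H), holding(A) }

target: towers=[D/E; F/B/C/G/H] holding=A
     unstack(A, E) → towers=[D/E; F/B/C/G/H] holding=A  ← match
     unstack(H, G) → towers=[D/E/A; F/B/C/G] holding=H

unstack(A, E)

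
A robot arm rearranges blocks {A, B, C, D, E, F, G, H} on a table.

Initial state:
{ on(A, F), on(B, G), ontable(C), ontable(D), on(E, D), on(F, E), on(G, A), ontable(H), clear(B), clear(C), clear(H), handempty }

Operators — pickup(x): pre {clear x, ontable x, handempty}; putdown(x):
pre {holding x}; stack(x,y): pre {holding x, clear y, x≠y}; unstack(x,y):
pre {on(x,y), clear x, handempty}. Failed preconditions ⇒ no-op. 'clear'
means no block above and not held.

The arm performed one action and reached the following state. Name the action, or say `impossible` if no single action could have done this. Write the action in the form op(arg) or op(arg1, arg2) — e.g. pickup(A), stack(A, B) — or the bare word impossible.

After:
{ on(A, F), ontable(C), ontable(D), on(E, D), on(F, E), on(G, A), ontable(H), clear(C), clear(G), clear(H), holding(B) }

unstack(B, G)

target: towers=[C; D/E/F/A/G; H] holding=B
         pickup(H) → towers=[C; D/E/F/A/G/B] holding=H
     unstack(B, G) → towers=[C; D/E/F/A/G; H] holding=B  ← match
         pickup(C) → towers=[D/E/F/A/G/B; H] holding=C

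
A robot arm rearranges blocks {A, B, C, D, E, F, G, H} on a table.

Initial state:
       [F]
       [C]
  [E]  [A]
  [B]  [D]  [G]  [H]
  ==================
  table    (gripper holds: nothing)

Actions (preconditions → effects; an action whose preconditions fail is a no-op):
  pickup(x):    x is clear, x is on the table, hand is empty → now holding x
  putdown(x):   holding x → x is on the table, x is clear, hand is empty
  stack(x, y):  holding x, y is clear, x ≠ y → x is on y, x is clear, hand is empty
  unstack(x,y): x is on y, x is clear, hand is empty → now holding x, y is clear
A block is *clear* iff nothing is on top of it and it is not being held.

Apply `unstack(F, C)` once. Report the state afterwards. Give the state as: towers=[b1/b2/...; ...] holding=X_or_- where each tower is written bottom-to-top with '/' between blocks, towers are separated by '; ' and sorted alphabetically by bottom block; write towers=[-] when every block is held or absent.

towers=[B/E; D/A/C; G; H] holding=F

before: towers=[B/E; D/A/C/F; G; H] holding=-
pre[unstack(F, C)]: on(F,C) ok, clear(F) ok, handempty ok
all met → apply unstack(F, C)
after:  towers=[B/E; D/A/C; G; H] holding=F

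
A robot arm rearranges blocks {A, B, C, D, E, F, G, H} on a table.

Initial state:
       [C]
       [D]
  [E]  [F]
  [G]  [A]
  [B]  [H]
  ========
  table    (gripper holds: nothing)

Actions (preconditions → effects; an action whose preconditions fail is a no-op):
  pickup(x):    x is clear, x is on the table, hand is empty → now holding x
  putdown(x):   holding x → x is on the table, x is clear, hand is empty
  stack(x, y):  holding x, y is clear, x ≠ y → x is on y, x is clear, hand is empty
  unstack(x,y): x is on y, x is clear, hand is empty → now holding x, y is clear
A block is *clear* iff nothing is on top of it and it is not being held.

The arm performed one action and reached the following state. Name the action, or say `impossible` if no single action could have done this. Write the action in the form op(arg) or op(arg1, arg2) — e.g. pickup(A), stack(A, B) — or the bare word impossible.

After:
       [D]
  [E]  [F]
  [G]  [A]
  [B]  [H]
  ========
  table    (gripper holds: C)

unstack(C, D)

target: towers=[B/G/E; H/A/F/D] holding=C
     unstack(E, G) → towers=[B/G; H/A/F/D/C] holding=E
     unstack(C, D) → towers=[B/G/E; H/A/F/D] holding=C  ← match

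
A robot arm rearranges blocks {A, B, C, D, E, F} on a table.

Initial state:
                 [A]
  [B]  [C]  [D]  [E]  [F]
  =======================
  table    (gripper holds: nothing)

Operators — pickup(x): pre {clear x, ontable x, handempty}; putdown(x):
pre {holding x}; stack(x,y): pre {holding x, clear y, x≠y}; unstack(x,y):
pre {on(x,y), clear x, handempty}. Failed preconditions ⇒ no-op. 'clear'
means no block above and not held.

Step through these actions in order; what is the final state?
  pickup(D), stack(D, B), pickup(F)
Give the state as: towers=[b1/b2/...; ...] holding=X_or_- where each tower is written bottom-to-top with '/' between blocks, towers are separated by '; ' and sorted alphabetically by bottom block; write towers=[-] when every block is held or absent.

towers=[B/D; C; E/A] holding=F

step 1 (pickup(D)): towers=[B; C; E/A; F] holding=D
step 2 (stack(D, B)): towers=[B/D; C; E/A; F] holding=-
step 3 (pickup(F)): towers=[B/D; C; E/A] holding=F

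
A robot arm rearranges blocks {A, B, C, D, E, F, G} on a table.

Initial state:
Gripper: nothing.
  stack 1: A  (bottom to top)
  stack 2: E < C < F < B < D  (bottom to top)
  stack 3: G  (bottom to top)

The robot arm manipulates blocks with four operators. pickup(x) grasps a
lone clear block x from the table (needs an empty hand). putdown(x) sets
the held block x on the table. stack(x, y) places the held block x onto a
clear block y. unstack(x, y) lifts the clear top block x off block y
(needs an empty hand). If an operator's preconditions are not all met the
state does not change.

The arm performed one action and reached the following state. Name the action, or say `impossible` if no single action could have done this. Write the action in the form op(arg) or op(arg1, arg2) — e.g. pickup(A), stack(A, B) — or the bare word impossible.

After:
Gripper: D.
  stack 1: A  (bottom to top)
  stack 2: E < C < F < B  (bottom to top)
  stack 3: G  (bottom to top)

target: towers=[A; E/C/F/B; G] holding=D
         pickup(G) → towers=[A; E/C/F/B/D] holding=G
     unstack(D, B) → towers=[A; E/C/F/B; G] holding=D  ← match
         pickup(A) → towers=[E/C/F/B/D; G] holding=A

unstack(D, B)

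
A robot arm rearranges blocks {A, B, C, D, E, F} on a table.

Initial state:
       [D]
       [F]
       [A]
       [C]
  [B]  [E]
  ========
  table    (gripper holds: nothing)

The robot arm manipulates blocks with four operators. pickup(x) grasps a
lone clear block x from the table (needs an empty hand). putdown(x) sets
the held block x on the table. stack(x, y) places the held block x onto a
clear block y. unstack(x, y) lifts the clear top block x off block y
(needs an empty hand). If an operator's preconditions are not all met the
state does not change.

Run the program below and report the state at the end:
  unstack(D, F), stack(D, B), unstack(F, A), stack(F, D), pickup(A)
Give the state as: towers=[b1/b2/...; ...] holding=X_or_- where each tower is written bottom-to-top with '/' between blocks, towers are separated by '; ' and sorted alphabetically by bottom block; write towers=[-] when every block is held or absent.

step 1 (unstack(D, F)): towers=[B; E/C/A/F] holding=D
step 2 (stack(D, B)): towers=[B/D; E/C/A/F] holding=-
step 3 (unstack(F, A)): towers=[B/D; E/C/A] holding=F
step 4 (stack(F, D)): towers=[B/D/F; E/C/A] holding=-
step 5 (pickup(A)) [no-op]: towers=[B/D/F; E/C/A] holding=-

towers=[B/D/F; E/C/A] holding=-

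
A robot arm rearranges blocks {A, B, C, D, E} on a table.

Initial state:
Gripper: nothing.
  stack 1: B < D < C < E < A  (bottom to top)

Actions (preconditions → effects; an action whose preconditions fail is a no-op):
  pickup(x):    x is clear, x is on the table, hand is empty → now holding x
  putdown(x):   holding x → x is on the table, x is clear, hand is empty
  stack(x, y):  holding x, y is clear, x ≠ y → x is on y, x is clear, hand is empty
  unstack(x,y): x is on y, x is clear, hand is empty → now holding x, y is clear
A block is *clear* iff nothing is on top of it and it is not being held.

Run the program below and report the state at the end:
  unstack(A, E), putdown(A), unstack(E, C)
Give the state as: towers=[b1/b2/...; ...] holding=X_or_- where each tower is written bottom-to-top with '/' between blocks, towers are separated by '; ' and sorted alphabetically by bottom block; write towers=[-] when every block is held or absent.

towers=[A; B/D/C] holding=E

step 1 (unstack(A, E)): towers=[B/D/C/E] holding=A
step 2 (putdown(A)): towers=[A; B/D/C/E] holding=-
step 3 (unstack(E, C)): towers=[A; B/D/C] holding=E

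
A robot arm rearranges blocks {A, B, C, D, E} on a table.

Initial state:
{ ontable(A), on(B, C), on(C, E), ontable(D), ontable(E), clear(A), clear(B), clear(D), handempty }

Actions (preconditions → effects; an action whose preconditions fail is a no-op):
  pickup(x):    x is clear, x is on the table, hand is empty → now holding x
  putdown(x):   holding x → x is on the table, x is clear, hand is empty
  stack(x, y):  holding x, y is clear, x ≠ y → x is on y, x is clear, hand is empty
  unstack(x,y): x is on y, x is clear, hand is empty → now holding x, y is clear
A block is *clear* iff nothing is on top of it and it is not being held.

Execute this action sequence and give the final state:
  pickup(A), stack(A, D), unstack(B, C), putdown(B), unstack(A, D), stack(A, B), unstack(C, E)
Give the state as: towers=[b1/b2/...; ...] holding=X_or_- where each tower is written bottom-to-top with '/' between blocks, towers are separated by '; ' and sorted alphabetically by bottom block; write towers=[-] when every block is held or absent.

step 1 (pickup(A)): towers=[D; E/C/B] holding=A
step 2 (stack(A, D)): towers=[D/A; E/C/B] holding=-
step 3 (unstack(B, C)): towers=[D/A; E/C] holding=B
step 4 (putdown(B)): towers=[B; D/A; E/C] holding=-
step 5 (unstack(A, D)): towers=[B; D; E/C] holding=A
step 6 (stack(A, B)): towers=[B/A; D; E/C] holding=-
step 7 (unstack(C, E)): towers=[B/A; D; E] holding=C

towers=[B/A; D; E] holding=C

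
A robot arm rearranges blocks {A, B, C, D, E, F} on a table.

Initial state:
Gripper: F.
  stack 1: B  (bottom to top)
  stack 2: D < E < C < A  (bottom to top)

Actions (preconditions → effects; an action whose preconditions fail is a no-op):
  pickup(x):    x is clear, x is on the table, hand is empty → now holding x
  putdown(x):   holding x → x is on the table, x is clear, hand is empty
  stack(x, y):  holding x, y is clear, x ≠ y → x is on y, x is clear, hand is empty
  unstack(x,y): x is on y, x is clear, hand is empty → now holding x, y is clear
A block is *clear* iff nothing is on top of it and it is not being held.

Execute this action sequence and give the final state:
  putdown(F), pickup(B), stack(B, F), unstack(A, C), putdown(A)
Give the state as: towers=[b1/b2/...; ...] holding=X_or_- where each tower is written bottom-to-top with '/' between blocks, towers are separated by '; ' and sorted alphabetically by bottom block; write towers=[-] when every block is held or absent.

step 1 (putdown(F)): towers=[B; D/E/C/A; F] holding=-
step 2 (pickup(B)): towers=[D/E/C/A; F] holding=B
step 3 (stack(B, F)): towers=[D/E/C/A; F/B] holding=-
step 4 (unstack(A, C)): towers=[D/E/C; F/B] holding=A
step 5 (putdown(A)): towers=[A; D/E/C; F/B] holding=-

towers=[A; D/E/C; F/B] holding=-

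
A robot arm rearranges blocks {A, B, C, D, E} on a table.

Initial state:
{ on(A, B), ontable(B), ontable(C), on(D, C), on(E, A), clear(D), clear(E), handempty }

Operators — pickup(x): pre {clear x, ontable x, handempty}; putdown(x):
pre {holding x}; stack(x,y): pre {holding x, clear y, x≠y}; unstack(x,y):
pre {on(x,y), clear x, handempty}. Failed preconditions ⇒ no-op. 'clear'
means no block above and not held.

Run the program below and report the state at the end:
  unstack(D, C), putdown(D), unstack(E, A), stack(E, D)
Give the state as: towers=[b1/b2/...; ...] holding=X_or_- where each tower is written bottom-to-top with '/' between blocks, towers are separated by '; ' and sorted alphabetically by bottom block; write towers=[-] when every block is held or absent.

step 1 (unstack(D, C)): towers=[B/A/E; C] holding=D
step 2 (putdown(D)): towers=[B/A/E; C; D] holding=-
step 3 (unstack(E, A)): towers=[B/A; C; D] holding=E
step 4 (stack(E, D)): towers=[B/A; C; D/E] holding=-

towers=[B/A; C; D/E] holding=-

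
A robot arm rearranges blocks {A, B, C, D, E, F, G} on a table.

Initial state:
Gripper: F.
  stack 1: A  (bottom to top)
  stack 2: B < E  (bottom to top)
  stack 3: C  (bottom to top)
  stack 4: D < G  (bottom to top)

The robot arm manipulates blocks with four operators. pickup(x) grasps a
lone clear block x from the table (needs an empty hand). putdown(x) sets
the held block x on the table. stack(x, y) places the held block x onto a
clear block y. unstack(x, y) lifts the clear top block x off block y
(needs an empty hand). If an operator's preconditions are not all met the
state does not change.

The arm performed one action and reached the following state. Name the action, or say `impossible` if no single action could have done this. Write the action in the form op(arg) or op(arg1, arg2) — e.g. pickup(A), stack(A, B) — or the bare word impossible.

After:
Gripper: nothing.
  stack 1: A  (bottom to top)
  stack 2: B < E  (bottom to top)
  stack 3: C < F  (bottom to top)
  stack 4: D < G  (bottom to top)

target: towers=[A; B/E; C/F; D/G] holding=-
        putdown(F) → towers=[A; B/E; C; D/G; F] holding=-
       stack(F, G) → towers=[A; B/E; C; D/G/F] holding=-
       stack(F, A) → towers=[A/F; B/E; C; D/G] holding=-
       stack(F, E) → towers=[A; B/E/F; C; D/G] holding=-
       stack(F, C) → towers=[A; B/E; C/F; D/G] holding=-  ← match

stack(F, C)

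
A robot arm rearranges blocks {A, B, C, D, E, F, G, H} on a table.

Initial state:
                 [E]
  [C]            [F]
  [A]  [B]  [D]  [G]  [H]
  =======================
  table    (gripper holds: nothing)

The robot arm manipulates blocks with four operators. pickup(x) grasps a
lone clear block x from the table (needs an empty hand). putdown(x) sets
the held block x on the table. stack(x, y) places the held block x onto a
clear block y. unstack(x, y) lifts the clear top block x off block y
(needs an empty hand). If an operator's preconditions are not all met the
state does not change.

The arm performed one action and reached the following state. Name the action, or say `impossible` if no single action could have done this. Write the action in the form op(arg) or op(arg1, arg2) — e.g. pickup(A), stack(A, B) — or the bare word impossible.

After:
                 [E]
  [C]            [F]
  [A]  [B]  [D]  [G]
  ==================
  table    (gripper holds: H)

target: towers=[A/C; B; D; G/F/E] holding=H
     unstack(E, F) → towers=[A/C; B; D; G/F; H] holding=E
         pickup(H) → towers=[A/C; B; D; G/F/E] holding=H  ← match
         pickup(B) → towers=[A/C; D; G/F/E; H] holding=B
         pickup(D) → towers=[A/C; B; G/F/E; H] holding=D
     unstack(C, A) → towers=[A; B; D; G/F/E; H] holding=C

pickup(H)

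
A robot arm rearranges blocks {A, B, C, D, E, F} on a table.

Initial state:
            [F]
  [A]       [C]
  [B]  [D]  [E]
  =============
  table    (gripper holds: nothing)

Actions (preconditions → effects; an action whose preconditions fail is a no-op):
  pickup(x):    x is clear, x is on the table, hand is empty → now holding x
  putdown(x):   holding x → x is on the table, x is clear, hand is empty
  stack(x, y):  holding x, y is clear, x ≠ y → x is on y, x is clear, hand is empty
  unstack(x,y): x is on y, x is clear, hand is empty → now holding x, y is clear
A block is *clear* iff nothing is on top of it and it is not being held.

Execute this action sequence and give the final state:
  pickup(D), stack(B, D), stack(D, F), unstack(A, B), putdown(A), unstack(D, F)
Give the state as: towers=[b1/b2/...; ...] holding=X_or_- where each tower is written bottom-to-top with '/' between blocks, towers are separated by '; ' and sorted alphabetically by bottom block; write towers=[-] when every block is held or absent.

step 1 (pickup(D)): towers=[B/A; E/C/F] holding=D
step 2 (stack(B, D)) [no-op]: towers=[B/A; E/C/F] holding=D
step 3 (stack(D, F)): towers=[B/A; E/C/F/D] holding=-
step 4 (unstack(A, B)): towers=[B; E/C/F/D] holding=A
step 5 (putdown(A)): towers=[A; B; E/C/F/D] holding=-
step 6 (unstack(D, F)): towers=[A; B; E/C/F] holding=D

towers=[A; B; E/C/F] holding=D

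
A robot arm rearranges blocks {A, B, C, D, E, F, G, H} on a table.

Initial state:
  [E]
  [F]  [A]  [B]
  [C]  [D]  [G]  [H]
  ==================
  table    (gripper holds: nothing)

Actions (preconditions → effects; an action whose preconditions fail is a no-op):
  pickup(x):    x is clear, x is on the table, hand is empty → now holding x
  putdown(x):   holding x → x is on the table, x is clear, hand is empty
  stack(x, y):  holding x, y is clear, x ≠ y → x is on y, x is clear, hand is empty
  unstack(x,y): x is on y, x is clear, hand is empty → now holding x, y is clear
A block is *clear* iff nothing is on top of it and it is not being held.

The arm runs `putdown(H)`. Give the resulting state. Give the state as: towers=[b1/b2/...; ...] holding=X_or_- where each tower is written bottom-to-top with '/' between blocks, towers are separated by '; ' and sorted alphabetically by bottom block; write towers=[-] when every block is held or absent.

towers=[C/F/E; D/A; G/B; H] holding=-

before: towers=[C/F/E; D/A; G/B; H] holding=-
pre[putdown(H)]: holding(H) ✗
holding(H) unmet → putdown(H) is a no-op
after:  towers=[C/F/E; D/A; G/B; H] holding=-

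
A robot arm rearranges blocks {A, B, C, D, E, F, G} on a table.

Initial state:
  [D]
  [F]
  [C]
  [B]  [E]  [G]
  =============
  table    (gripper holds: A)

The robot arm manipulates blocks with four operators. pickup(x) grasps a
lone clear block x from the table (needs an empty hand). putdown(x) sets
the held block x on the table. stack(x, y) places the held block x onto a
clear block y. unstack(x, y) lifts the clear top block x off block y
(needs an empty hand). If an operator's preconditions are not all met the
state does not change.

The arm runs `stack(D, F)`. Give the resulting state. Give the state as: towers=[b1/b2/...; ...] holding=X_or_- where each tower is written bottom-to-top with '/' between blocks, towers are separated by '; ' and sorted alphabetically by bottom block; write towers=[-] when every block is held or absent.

towers=[B/C/F/D; E; G] holding=A

before: towers=[B/C/F/D; E; G] holding=A
pre[stack(D, F)]: holding(D) ✗, clear(F) ✗, D≠F ✓
holding(D), clear(F) unmet → stack(D, F) is a no-op
after:  towers=[B/C/F/D; E; G] holding=A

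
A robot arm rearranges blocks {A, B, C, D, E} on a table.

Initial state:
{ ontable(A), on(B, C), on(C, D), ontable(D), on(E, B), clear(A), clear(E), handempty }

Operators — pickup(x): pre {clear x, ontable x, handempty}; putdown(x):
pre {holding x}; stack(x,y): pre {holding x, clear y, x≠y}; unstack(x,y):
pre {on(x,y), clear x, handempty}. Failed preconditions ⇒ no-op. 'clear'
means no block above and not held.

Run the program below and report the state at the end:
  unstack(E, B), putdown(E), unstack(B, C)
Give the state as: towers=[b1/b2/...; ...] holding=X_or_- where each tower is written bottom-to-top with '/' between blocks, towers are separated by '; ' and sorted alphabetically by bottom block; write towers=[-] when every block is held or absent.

step 1 (unstack(E, B)): towers=[A; D/C/B] holding=E
step 2 (putdown(E)): towers=[A; D/C/B; E] holding=-
step 3 (unstack(B, C)): towers=[A; D/C; E] holding=B

towers=[A; D/C; E] holding=B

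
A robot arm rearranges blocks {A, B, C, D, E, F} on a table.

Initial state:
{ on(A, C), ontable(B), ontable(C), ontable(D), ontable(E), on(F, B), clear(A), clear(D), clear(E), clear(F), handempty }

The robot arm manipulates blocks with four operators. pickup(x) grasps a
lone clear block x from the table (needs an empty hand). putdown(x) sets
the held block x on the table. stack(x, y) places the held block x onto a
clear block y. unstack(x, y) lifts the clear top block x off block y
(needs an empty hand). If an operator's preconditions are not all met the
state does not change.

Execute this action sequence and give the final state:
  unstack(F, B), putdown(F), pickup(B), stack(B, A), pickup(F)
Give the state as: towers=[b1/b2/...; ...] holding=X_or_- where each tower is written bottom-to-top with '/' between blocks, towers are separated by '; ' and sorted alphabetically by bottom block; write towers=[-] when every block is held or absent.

step 1 (unstack(F, B)): towers=[B; C/A; D; E] holding=F
step 2 (putdown(F)): towers=[B; C/A; D; E; F] holding=-
step 3 (pickup(B)): towers=[C/A; D; E; F] holding=B
step 4 (stack(B, A)): towers=[C/A/B; D; E; F] holding=-
step 5 (pickup(F)): towers=[C/A/B; D; E] holding=F

towers=[C/A/B; D; E] holding=F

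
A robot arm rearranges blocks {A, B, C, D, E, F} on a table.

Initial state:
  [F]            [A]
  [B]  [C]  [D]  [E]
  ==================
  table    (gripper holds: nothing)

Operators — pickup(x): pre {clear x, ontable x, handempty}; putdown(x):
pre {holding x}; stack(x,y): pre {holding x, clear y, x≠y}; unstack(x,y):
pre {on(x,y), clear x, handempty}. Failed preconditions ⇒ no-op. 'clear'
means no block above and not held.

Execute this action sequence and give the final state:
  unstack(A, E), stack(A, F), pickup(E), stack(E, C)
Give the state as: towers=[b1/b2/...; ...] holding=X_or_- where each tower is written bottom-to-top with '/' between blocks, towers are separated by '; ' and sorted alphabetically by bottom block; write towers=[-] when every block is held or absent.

step 1 (unstack(A, E)): towers=[B/F; C; D; E] holding=A
step 2 (stack(A, F)): towers=[B/F/A; C; D; E] holding=-
step 3 (pickup(E)): towers=[B/F/A; C; D] holding=E
step 4 (stack(E, C)): towers=[B/F/A; C/E; D] holding=-

towers=[B/F/A; C/E; D] holding=-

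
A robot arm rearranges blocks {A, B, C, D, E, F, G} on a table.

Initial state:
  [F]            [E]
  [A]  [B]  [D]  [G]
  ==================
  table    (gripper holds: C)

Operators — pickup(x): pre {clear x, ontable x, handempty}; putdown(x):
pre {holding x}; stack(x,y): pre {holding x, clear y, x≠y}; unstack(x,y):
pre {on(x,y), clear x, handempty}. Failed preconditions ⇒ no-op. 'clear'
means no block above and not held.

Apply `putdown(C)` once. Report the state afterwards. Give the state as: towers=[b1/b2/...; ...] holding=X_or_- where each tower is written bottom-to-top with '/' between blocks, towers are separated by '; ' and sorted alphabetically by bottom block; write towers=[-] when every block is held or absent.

before: towers=[A/F; B; D; G/E] holding=C
pre[putdown(C)]: holding(C) yes
all met → apply putdown(C)
after:  towers=[A/F; B; C; D; G/E] holding=-

towers=[A/F; B; C; D; G/E] holding=-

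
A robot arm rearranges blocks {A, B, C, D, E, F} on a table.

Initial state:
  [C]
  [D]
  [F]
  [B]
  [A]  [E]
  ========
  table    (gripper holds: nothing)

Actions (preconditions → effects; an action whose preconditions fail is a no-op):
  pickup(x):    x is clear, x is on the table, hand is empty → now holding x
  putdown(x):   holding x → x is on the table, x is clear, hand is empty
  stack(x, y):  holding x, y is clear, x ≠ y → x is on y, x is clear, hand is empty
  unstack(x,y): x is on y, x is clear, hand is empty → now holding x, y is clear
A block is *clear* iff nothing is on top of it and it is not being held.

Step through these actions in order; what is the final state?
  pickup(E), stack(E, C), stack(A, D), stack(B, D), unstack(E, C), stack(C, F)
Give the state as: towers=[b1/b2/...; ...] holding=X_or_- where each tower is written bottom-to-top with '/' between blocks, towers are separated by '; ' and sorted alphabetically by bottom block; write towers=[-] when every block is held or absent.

towers=[A/B/F/D/C] holding=E

step 1 (pickup(E)): towers=[A/B/F/D/C] holding=E
step 2 (stack(E, C)): towers=[A/B/F/D/C/E] holding=-
step 3 (stack(A, D)) [no-op]: towers=[A/B/F/D/C/E] holding=-
step 4 (stack(B, D)) [no-op]: towers=[A/B/F/D/C/E] holding=-
step 5 (unstack(E, C)): towers=[A/B/F/D/C] holding=E
step 6 (stack(C, F)) [no-op]: towers=[A/B/F/D/C] holding=E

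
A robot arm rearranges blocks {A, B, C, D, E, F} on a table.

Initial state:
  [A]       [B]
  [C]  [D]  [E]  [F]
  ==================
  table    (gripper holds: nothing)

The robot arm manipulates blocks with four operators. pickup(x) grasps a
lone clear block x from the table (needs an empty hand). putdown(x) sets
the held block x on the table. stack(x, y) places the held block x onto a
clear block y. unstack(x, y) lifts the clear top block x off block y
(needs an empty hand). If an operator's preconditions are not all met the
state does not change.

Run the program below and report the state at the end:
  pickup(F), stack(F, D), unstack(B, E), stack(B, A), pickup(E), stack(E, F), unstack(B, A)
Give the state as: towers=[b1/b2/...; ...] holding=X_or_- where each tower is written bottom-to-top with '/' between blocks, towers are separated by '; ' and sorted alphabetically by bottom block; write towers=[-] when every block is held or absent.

step 1 (pickup(F)): towers=[C/A; D; E/B] holding=F
step 2 (stack(F, D)): towers=[C/A; D/F; E/B] holding=-
step 3 (unstack(B, E)): towers=[C/A; D/F; E] holding=B
step 4 (stack(B, A)): towers=[C/A/B; D/F; E] holding=-
step 5 (pickup(E)): towers=[C/A/B; D/F] holding=E
step 6 (stack(E, F)): towers=[C/A/B; D/F/E] holding=-
step 7 (unstack(B, A)): towers=[C/A; D/F/E] holding=B

towers=[C/A; D/F/E] holding=B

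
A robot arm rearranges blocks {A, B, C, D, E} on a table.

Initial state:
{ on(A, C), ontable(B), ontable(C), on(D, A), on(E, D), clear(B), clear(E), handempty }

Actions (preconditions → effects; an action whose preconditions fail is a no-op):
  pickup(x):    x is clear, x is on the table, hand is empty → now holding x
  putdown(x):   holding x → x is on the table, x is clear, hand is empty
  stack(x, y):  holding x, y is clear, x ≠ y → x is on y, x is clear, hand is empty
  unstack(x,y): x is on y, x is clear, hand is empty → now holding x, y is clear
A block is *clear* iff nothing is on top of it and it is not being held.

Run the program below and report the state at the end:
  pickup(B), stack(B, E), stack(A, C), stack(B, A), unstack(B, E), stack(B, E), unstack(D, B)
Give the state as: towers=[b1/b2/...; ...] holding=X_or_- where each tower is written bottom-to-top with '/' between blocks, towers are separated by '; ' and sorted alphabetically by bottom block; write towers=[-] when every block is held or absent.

towers=[C/A/D/E/B] holding=-

step 1 (pickup(B)): towers=[C/A/D/E] holding=B
step 2 (stack(B, E)): towers=[C/A/D/E/B] holding=-
step 3 (stack(A, C)) [no-op]: towers=[C/A/D/E/B] holding=-
step 4 (stack(B, A)) [no-op]: towers=[C/A/D/E/B] holding=-
step 5 (unstack(B, E)): towers=[C/A/D/E] holding=B
step 6 (stack(B, E)): towers=[C/A/D/E/B] holding=-
step 7 (unstack(D, B)) [no-op]: towers=[C/A/D/E/B] holding=-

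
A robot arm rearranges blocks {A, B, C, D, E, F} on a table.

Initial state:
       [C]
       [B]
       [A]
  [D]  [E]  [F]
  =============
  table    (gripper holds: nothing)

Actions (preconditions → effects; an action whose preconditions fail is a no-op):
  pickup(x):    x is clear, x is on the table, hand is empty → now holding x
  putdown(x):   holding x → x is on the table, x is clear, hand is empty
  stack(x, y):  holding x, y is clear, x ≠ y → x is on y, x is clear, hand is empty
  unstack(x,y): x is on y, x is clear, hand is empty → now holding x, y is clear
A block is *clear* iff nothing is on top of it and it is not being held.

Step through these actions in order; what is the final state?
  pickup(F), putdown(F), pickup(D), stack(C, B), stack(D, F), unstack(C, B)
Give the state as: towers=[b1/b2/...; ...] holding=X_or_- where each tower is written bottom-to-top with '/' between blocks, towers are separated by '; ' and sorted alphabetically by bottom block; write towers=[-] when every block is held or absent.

towers=[E/A/B; F/D] holding=C

step 1 (pickup(F)): towers=[D; E/A/B/C] holding=F
step 2 (putdown(F)): towers=[D; E/A/B/C; F] holding=-
step 3 (pickup(D)): towers=[E/A/B/C; F] holding=D
step 4 (stack(C, B)) [no-op]: towers=[E/A/B/C; F] holding=D
step 5 (stack(D, F)): towers=[E/A/B/C; F/D] holding=-
step 6 (unstack(C, B)): towers=[E/A/B; F/D] holding=C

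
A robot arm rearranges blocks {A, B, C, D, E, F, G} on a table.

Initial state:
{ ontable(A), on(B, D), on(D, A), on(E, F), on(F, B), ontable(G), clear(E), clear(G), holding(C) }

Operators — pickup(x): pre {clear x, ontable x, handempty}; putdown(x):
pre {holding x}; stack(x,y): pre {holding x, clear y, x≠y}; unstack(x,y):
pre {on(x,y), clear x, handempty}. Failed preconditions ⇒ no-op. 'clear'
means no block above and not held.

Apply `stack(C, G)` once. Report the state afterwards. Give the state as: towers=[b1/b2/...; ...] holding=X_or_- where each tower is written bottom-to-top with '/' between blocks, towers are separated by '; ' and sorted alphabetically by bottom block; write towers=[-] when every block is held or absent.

towers=[A/D/B/F/E; G/C] holding=-

before: towers=[A/D/B/F/E; G] holding=C
pre[stack(C, G)]: holding(C) ✓, clear(G) ✓, C≠G ✓
all met → apply stack(C, G)
after:  towers=[A/D/B/F/E; G/C] holding=-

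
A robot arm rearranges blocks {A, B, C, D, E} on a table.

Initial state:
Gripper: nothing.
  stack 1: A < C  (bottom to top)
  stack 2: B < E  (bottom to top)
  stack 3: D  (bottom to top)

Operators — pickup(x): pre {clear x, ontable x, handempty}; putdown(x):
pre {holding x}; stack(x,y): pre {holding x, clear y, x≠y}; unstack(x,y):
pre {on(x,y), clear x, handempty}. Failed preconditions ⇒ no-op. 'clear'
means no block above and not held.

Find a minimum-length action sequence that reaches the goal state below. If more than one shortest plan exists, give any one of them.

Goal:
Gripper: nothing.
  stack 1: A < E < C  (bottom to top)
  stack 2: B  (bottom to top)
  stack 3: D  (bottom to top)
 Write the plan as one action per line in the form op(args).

unstack(C, A)
putdown(C)
unstack(E, B)
stack(E, A)
pickup(C)
stack(C, E)

step 1 (unstack(C, A)): towers=[A; B/E; D] holding=C
step 2 (putdown(C)): towers=[A; B/E; C; D] holding=-
step 3 (unstack(E, B)): towers=[A; B; C; D] holding=E
step 4 (stack(E, A)): towers=[A/E; B; C; D] holding=-
step 5 (pickup(C)): towers=[A/E; B; D] holding=C
step 6 (stack(C, E)): towers=[A/E/C; B; D] holding=-
goal check: towers=[A/E/C; B; D] holding=- — reached (length 6, optimal by BFS)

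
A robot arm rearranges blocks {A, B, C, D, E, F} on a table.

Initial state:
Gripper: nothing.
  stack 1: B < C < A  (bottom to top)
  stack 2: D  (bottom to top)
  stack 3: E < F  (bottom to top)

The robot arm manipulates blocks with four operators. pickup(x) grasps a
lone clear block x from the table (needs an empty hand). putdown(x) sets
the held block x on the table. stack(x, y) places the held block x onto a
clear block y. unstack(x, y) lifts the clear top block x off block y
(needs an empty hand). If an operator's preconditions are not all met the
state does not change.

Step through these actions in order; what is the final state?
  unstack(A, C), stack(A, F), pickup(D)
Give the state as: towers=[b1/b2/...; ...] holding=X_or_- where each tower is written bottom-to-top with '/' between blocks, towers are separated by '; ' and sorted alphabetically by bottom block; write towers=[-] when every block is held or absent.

towers=[B/C; E/F/A] holding=D

step 1 (unstack(A, C)): towers=[B/C; D; E/F] holding=A
step 2 (stack(A, F)): towers=[B/C; D; E/F/A] holding=-
step 3 (pickup(D)): towers=[B/C; E/F/A] holding=D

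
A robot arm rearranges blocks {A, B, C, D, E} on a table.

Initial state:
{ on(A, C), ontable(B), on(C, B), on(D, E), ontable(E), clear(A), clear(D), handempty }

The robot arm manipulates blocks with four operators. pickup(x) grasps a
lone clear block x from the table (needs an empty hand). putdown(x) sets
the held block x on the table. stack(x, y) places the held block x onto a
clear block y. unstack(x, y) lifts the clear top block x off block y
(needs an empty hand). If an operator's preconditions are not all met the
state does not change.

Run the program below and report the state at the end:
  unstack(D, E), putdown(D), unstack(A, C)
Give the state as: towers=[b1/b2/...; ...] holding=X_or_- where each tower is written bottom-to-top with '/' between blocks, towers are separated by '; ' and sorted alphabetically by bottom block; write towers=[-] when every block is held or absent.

step 1 (unstack(D, E)): towers=[B/C/A; E] holding=D
step 2 (putdown(D)): towers=[B/C/A; D; E] holding=-
step 3 (unstack(A, C)): towers=[B/C; D; E] holding=A

towers=[B/C; D; E] holding=A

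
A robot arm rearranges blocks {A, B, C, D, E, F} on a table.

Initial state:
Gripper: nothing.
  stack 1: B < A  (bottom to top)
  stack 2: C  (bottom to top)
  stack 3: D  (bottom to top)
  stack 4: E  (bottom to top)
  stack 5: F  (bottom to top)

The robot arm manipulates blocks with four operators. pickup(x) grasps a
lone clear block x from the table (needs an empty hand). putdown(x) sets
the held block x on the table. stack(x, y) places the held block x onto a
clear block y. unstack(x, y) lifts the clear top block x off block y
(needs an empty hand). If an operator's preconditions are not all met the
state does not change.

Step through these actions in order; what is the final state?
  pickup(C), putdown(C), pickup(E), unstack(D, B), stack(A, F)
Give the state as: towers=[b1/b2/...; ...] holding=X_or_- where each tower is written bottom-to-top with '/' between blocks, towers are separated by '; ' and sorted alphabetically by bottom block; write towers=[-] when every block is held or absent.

step 1 (pickup(C)): towers=[B/A; D; E; F] holding=C
step 2 (putdown(C)): towers=[B/A; C; D; E; F] holding=-
step 3 (pickup(E)): towers=[B/A; C; D; F] holding=E
step 4 (unstack(D, B)) [no-op]: towers=[B/A; C; D; F] holding=E
step 5 (stack(A, F)) [no-op]: towers=[B/A; C; D; F] holding=E

towers=[B/A; C; D; F] holding=E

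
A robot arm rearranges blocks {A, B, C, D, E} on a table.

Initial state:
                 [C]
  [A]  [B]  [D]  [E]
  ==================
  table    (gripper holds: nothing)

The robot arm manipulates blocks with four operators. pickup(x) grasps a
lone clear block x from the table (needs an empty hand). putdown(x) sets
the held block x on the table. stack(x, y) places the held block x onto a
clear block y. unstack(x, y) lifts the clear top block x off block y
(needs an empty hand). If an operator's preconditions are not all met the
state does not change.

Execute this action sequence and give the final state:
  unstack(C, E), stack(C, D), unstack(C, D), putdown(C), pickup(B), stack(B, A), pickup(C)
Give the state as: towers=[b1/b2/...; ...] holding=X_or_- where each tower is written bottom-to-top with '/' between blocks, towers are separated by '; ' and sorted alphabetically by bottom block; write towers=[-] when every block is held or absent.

towers=[A/B; D; E] holding=C

step 1 (unstack(C, E)): towers=[A; B; D; E] holding=C
step 2 (stack(C, D)): towers=[A; B; D/C; E] holding=-
step 3 (unstack(C, D)): towers=[A; B; D; E] holding=C
step 4 (putdown(C)): towers=[A; B; C; D; E] holding=-
step 5 (pickup(B)): towers=[A; C; D; E] holding=B
step 6 (stack(B, A)): towers=[A/B; C; D; E] holding=-
step 7 (pickup(C)): towers=[A/B; D; E] holding=C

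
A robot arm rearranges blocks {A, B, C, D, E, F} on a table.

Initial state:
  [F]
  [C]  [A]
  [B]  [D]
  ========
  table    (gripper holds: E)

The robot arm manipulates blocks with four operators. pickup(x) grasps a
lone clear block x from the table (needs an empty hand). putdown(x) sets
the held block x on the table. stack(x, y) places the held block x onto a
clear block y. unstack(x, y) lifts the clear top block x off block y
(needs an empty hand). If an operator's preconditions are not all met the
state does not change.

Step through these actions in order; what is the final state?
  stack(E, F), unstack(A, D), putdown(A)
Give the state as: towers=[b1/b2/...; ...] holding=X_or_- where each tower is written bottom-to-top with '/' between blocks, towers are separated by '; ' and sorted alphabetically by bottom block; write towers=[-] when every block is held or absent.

step 1 (stack(E, F)): towers=[B/C/F/E; D/A] holding=-
step 2 (unstack(A, D)): towers=[B/C/F/E; D] holding=A
step 3 (putdown(A)): towers=[A; B/C/F/E; D] holding=-

towers=[A; B/C/F/E; D] holding=-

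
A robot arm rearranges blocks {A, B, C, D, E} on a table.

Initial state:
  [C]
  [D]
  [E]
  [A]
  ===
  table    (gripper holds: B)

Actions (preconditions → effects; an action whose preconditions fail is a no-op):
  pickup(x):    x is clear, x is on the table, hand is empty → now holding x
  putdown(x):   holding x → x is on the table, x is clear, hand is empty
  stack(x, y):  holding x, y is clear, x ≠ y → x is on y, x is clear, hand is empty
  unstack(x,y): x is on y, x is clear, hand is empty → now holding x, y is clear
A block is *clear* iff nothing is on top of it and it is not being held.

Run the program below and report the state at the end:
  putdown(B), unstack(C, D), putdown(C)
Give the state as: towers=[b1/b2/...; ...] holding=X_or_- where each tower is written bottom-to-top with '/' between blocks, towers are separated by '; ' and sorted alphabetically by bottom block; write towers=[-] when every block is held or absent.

step 1 (putdown(B)): towers=[A/E/D/C; B] holding=-
step 2 (unstack(C, D)): towers=[A/E/D; B] holding=C
step 3 (putdown(C)): towers=[A/E/D; B; C] holding=-

towers=[A/E/D; B; C] holding=-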